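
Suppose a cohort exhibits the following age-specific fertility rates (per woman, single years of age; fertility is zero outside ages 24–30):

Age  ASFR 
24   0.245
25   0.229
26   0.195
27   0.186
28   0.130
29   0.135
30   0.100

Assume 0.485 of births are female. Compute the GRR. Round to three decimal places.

Proportion female at birth = 0.485.
Sum of ASFRs = 0.245 + 0.229 + 0.195 + 0.186 + 0.130 + 0.135 + 0.100 = 1.220
TFR = 1.22
GRR = 0.485 × 1.22 = 0.59170

0.592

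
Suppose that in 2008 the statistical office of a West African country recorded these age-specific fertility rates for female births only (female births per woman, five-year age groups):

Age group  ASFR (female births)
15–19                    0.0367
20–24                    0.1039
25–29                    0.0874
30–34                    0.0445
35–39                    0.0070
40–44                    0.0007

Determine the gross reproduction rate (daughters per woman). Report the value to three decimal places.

1.401

Sum of female ASFRs = 0.0367 + 0.1039 + 0.0874 + 0.0445 + 0.0070 + 0.0007 = 0.2802
GRR = 5 × 0.2802 = 1.401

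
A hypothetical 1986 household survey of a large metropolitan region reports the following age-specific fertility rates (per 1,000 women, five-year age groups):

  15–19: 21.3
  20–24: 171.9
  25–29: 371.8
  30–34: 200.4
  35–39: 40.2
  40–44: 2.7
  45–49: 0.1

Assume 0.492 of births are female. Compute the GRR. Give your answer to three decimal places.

Proportion female at birth = 0.492.
Sum of ASFRs = 21.3 + 171.9 + 371.8 + 200.4 + 40.2 + 2.7 + 0.1 = 808.4
TFR = 5 × 808.4 / 1000 = 4.042
GRR = 0.492 × 4.042 = 1.98866

1.989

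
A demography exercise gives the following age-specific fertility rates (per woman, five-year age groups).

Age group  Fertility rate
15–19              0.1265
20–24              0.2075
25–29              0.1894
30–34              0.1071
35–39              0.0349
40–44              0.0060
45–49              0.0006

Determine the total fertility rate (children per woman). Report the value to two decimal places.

Sum of ASFRs = 0.1265 + 0.2075 + 0.1894 + 0.1071 + 0.0349 + 0.0060 + 0.0006 = 0.6720
TFR = 5 × 0.6720 = 3.36

3.36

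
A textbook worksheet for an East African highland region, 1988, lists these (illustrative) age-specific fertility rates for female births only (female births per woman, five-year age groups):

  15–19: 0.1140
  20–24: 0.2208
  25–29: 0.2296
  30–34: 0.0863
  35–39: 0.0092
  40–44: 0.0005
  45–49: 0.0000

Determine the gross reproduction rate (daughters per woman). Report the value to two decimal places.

3.30

Sum of female ASFRs = 0.1140 + 0.2208 + 0.2296 + 0.0863 + 0.0092 + 0.0005 + 0.0000 = 0.6604
GRR = 5 × 0.6604 = 3.302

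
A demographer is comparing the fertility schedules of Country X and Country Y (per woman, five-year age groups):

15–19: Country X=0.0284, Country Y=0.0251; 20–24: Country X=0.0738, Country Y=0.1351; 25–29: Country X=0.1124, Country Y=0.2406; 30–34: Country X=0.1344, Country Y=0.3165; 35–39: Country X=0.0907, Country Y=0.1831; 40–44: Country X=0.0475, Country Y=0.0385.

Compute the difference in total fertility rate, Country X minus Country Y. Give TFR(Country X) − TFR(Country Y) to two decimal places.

-2.26

Country X:
  Sum of ASFRs = 0.0284 + 0.0738 + 0.1124 + 0.1344 + 0.0907 + 0.0475 = 0.4872
  TFR = 5 × 0.4872 = 2.436
Country Y:
  Sum of ASFRs = 0.0251 + 0.1351 + 0.2406 + 0.3165 + 0.1831 + 0.0385 = 0.9389
  TFR = 5 × 0.9389 = 4.6945
Difference = 2.436 − 4.6945 = -2.2585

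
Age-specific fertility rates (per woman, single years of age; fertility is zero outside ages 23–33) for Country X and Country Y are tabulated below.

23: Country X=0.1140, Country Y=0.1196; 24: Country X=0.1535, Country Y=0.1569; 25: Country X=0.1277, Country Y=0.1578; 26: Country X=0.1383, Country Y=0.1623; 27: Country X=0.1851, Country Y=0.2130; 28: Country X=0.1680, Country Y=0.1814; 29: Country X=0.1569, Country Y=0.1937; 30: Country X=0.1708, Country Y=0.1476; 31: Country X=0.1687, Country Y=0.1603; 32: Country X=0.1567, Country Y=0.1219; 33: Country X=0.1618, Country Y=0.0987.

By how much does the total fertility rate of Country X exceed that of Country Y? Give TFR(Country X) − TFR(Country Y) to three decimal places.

Country X:
  Sum of ASFRs = 0.1140 + 0.1535 + 0.1277 + 0.1383 + 0.1851 + 0.1680 + 0.1569 + 0.1708 + 0.1687 + 0.1567 + 0.1618 = 1.7015
  TFR = 1.7015
Country Y:
  Sum of ASFRs = 0.1196 + 0.1569 + 0.1578 + 0.1623 + 0.2130 + 0.1814 + 0.1937 + 0.1476 + 0.1603 + 0.1219 + 0.0987 = 1.7132
  TFR = 1.7132
Difference = 1.7015 − 1.7132 = -0.0117

-0.012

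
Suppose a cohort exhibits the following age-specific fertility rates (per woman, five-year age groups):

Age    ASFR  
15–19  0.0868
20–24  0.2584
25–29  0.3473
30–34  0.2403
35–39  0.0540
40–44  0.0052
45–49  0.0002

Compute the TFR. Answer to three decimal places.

4.961

Sum of ASFRs = 0.0868 + 0.2584 + 0.3473 + 0.2403 + 0.0540 + 0.0052 + 0.0002 = 0.9922
TFR = 5 × 0.9922 = 4.961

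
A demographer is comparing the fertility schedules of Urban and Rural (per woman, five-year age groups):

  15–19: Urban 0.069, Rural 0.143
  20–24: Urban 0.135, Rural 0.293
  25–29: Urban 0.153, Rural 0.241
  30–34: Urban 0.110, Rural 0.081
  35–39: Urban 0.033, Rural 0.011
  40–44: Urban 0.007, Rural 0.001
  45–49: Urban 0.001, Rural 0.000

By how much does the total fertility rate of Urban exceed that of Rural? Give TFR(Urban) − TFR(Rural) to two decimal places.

-1.31

Urban:
  Sum of ASFRs = 0.069 + 0.135 + 0.153 + 0.110 + 0.033 + 0.007 + 0.001 = 0.508
  TFR = 5 × 0.508 = 2.54
Rural:
  Sum of ASFRs = 0.143 + 0.293 + 0.241 + 0.081 + 0.011 + 0.001 + 0.000 = 0.770
  TFR = 5 × 0.770 = 3.85
Difference = 2.54 − 3.85 = -1.31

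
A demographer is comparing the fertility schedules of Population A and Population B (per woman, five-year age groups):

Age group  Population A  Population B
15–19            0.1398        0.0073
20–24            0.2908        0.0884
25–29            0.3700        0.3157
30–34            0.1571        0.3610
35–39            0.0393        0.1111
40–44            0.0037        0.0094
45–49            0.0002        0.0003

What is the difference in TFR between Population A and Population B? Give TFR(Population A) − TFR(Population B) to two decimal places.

0.54

Population A:
  Sum of ASFRs = 0.1398 + 0.2908 + 0.3700 + 0.1571 + 0.0393 + 0.0037 + 0.0002 = 1.0009
  TFR = 5 × 1.0009 = 5.0045
Population B:
  Sum of ASFRs = 0.0073 + 0.0884 + 0.3157 + 0.3610 + 0.1111 + 0.0094 + 0.0003 = 0.8932
  TFR = 5 × 0.8932 = 4.466
Difference = 5.0045 − 4.466 = 0.5385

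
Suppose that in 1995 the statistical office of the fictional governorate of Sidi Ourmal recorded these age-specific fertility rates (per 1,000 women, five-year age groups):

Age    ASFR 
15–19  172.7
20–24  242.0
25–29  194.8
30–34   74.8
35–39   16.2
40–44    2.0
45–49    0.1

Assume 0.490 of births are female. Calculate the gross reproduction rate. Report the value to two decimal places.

1.72

Proportion female at birth = 0.490.
Sum of ASFRs = 172.7 + 242.0 + 194.8 + 74.8 + 16.2 + 2.0 + 0.1 = 702.6
TFR = 5 × 702.6 / 1000 = 3.513
GRR = 0.490 × 3.513 = 1.72137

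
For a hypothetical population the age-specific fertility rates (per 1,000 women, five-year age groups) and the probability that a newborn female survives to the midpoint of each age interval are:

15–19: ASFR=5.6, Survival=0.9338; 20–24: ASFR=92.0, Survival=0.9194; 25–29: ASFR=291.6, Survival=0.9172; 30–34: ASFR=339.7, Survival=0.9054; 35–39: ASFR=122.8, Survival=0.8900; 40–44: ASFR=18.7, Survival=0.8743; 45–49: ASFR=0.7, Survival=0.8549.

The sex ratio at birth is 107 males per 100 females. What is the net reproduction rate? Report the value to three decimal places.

Proportion female at birth = 100 / (100 + 107) = 0.48309.
Per-age-group product (5 × ASFR × survival probability):
  15–19: 5 × 5.6/1000 × 0.9338 = 0.02615
  20–24: 5 × 92.0/1000 × 0.9194 = 0.42292
  25–29: 5 × 291.6/1000 × 0.9172 = 1.33728
  30–34: 5 × 339.7/1000 × 0.9054 = 1.53782
  35–39: 5 × 122.8/1000 × 0.8900 = 0.54646
  40–44: 5 × 18.7/1000 × 0.8743 = 0.08175
  45–49: 5 × 0.7/1000 × 0.8549 = 0.00299
Sum = 3.95537
NRR = 0.48309 × 3.95537 = 1.91080

1.911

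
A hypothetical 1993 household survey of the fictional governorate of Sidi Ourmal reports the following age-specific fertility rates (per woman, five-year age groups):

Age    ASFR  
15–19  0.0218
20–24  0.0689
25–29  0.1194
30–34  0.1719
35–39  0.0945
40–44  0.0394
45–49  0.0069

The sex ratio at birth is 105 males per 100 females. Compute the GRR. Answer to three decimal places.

1.275

Proportion female at birth = 100 / (100 + 105) = 0.48780.
Sum of ASFRs = 0.0218 + 0.0689 + 0.1194 + 0.1719 + 0.0945 + 0.0394 + 0.0069 = 0.5228
TFR = 5 × 0.5228 = 2.614
GRR = 0.48780 × 2.614 = 1.27511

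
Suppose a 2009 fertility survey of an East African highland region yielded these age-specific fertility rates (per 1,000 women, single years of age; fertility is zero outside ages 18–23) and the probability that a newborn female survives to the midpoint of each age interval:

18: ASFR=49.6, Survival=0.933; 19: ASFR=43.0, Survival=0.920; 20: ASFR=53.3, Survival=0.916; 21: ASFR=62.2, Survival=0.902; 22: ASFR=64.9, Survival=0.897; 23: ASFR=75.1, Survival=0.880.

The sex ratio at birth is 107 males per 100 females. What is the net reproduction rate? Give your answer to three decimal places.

0.152

Proportion female at birth = 100 / (100 + 107) = 0.48309.
Each age group contributes 1 × ASFR × survival:
  18: 1 × 49.6/1000 × 0.933 = 0.04628
  19: 1 × 43.0/1000 × 0.920 = 0.03956
  20: 1 × 53.3/1000 × 0.916 = 0.04882
  21: 1 × 62.2/1000 × 0.902 = 0.05610
  22: 1 × 64.9/1000 × 0.897 = 0.05822
  23: 1 × 75.1/1000 × 0.880 = 0.06609
Sum = 0.31507
NRR = 0.48309 × 0.31507 = 0.15221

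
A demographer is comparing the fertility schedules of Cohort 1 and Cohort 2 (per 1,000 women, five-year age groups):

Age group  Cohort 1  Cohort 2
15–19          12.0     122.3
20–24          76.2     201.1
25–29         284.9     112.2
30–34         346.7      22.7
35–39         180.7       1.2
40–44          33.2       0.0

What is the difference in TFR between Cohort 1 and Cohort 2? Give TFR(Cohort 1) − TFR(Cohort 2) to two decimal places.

Cohort 1:
  Sum of ASFRs = 12.0 + 76.2 + 284.9 + 346.7 + 180.7 + 33.2 = 933.7
  TFR = 5 × 933.7 / 1000 = 4.6685
Cohort 2:
  Sum of ASFRs = 122.3 + 201.1 + 112.2 + 22.7 + 1.2 + 0.0 = 459.5
  TFR = 5 × 459.5 / 1000 = 2.2975
Difference = 4.6685 − 2.2975 = 2.371

2.37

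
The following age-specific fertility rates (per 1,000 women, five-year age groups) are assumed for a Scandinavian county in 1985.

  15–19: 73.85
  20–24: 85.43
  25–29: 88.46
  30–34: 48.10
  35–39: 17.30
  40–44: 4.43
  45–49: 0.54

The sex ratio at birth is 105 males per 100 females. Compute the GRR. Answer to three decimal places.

0.776

Proportion female at birth = 100 / (100 + 105) = 0.48780.
Sum of ASFRs = 73.85 + 85.43 + 88.46 + 48.10 + 17.30 + 4.43 + 0.54 = 318.11
TFR = 5 × 318.11 / 1000 = 1.59055
GRR = 0.48780 × 1.59055 = 0.77587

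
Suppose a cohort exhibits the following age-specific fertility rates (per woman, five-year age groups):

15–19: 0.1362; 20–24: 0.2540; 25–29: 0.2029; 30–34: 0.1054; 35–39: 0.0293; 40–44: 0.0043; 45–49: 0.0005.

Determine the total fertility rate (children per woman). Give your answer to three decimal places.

3.663

Sum of ASFRs = 0.1362 + 0.2540 + 0.2029 + 0.1054 + 0.0293 + 0.0043 + 0.0005 = 0.7326
TFR = 5 × 0.7326 = 3.663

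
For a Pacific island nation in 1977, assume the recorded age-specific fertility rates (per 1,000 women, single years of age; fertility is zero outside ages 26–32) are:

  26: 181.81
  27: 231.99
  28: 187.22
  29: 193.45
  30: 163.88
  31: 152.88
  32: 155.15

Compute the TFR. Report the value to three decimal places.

Sum of ASFRs = 181.81 + 231.99 + 187.22 + 193.45 + 163.88 + 152.88 + 155.15 = 1266.38
TFR = 1266.38 / 1000 = 1.26638

1.266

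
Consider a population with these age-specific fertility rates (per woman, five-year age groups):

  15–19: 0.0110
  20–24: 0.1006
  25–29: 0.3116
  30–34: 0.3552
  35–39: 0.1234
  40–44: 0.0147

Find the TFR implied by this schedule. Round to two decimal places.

4.58

Sum of ASFRs = 0.0110 + 0.1006 + 0.3116 + 0.3552 + 0.1234 + 0.0147 = 0.9165
TFR = 5 × 0.9165 = 4.5825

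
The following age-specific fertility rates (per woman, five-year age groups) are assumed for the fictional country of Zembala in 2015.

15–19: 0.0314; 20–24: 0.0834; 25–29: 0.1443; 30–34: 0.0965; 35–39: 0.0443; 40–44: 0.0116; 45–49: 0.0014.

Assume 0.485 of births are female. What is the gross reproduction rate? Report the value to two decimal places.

1.00

Proportion female at birth = 0.485.
Sum of ASFRs = 0.0314 + 0.0834 + 0.1443 + 0.0965 + 0.0443 + 0.0116 + 0.0014 = 0.4129
TFR = 5 × 0.4129 = 2.0645
GRR = 0.485 × 2.0645 = 1.00128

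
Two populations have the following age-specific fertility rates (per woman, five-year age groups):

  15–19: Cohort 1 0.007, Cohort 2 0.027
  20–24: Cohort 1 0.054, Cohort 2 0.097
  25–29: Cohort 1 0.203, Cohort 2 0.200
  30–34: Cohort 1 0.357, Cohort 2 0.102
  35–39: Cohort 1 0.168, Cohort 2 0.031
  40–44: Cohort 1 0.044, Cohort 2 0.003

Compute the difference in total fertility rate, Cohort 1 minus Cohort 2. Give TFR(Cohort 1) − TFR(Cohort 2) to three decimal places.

Cohort 1:
  Sum of ASFRs = 0.007 + 0.054 + 0.203 + 0.357 + 0.168 + 0.044 = 0.833
  TFR = 5 × 0.833 = 4.165
Cohort 2:
  Sum of ASFRs = 0.027 + 0.097 + 0.200 + 0.102 + 0.031 + 0.003 = 0.460
  TFR = 5 × 0.460 = 2.3
Difference = 4.165 − 2.3 = 1.865

1.865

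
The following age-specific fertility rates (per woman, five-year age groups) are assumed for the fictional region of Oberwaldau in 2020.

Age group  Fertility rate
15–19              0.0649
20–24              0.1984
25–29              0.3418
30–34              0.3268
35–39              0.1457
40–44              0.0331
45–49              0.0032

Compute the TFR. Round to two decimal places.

Sum of ASFRs = 0.0649 + 0.1984 + 0.3418 + 0.3268 + 0.1457 + 0.0331 + 0.0032 = 1.1139
TFR = 5 × 1.1139 = 5.5695

5.57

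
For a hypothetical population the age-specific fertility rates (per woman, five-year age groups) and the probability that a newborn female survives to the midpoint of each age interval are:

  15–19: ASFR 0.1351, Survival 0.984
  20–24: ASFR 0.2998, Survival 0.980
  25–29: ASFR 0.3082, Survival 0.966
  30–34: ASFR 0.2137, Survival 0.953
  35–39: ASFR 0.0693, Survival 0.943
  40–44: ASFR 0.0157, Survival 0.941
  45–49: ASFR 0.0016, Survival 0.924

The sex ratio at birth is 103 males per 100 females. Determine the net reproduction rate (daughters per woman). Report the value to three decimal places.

2.487

Proportion female at birth = 100 / (100 + 103) = 0.49261.
Weighting each age-specific rate by interval width and survival:
  15–19: 5 × 0.1351 × 0.984 = 0.66469
  20–24: 5 × 0.2998 × 0.980 = 1.46902
  25–29: 5 × 0.3082 × 0.966 = 1.48861
  30–34: 5 × 0.2137 × 0.953 = 1.01828
  35–39: 5 × 0.0693 × 0.943 = 0.32675
  40–44: 5 × 0.0157 × 0.941 = 0.07387
  45–49: 5 × 0.0016 × 0.924 = 0.00739
Sum = 5.04861
NRR = 0.49261 × 5.04861 = 2.48700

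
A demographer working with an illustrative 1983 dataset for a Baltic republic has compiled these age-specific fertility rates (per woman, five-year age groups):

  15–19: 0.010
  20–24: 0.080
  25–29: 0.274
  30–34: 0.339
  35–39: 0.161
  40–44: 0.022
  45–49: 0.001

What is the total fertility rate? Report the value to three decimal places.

Sum of ASFRs = 0.010 + 0.080 + 0.274 + 0.339 + 0.161 + 0.022 + 0.001 = 0.887
TFR = 5 × 0.887 = 4.435

4.435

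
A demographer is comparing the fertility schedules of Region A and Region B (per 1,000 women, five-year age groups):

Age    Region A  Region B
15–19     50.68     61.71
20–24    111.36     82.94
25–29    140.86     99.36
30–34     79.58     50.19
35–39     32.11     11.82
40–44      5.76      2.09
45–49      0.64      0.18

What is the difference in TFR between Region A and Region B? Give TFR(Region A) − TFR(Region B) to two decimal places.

Region A:
  Sum of ASFRs = 50.68 + 111.36 + 140.86 + 79.58 + 32.11 + 5.76 + 0.64 = 420.99
  TFR = 5 × 420.99 / 1000 = 2.10495
Region B:
  Sum of ASFRs = 61.71 + 82.94 + 99.36 + 50.19 + 11.82 + 2.09 + 0.18 = 308.29
  TFR = 5 × 308.29 / 1000 = 1.54145
Difference = 2.10495 − 1.54145 = 0.5635

0.56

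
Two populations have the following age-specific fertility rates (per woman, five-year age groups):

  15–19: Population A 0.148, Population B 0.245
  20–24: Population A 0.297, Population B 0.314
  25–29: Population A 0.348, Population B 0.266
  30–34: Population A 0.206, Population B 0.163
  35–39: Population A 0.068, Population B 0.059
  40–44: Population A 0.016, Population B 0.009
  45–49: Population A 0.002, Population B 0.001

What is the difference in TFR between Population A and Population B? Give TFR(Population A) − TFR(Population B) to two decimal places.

Population A:
  Sum of ASFRs = 0.148 + 0.297 + 0.348 + 0.206 + 0.068 + 0.016 + 0.002 = 1.085
  TFR = 5 × 1.085 = 5.425
Population B:
  Sum of ASFRs = 0.245 + 0.314 + 0.266 + 0.163 + 0.059 + 0.009 + 0.001 = 1.057
  TFR = 5 × 1.057 = 5.285
Difference = 5.425 − 5.285 = 0.14

0.14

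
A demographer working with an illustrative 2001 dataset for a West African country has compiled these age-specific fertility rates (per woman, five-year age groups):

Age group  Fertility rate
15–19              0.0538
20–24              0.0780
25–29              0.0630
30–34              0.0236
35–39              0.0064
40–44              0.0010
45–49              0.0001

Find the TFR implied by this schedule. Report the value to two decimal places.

Sum of ASFRs = 0.0538 + 0.0780 + 0.0630 + 0.0236 + 0.0064 + 0.0010 + 0.0001 = 0.2259
TFR = 5 × 0.2259 = 1.1295

1.13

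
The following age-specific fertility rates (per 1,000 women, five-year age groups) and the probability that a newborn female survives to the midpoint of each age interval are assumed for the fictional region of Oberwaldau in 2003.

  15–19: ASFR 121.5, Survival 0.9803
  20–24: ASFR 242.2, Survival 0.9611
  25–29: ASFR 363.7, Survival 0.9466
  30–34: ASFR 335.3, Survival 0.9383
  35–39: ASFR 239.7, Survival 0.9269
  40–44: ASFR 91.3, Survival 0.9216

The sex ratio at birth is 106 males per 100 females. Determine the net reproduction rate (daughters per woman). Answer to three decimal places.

3.197

Proportion female at birth = 100 / (100 + 106) = 0.48544.
Weighting each age-specific rate by interval width and survival:
  15–19: 5 × 121.5/1000 × 0.9803 = 0.59553
  20–24: 5 × 242.2/1000 × 0.9611 = 1.16389
  25–29: 5 × 363.7/1000 × 0.9466 = 1.72139
  30–34: 5 × 335.3/1000 × 0.9383 = 1.57306
  35–39: 5 × 239.7/1000 × 0.9269 = 1.11089
  40–44: 5 × 91.3/1000 × 0.9216 = 0.42071
Sum = 6.58547
NRR = 0.48544 × 6.58547 = 3.19685
An NRR exceeding 1 indicates intrinsic growth under these rates.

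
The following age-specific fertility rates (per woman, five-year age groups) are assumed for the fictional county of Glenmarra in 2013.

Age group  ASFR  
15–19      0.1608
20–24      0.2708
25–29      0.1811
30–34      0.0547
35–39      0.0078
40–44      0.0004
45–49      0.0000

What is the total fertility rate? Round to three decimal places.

Sum of ASFRs = 0.1608 + 0.2708 + 0.1811 + 0.0547 + 0.0078 + 0.0004 + 0.0000 = 0.6756
TFR = 5 × 0.6756 = 3.378

3.378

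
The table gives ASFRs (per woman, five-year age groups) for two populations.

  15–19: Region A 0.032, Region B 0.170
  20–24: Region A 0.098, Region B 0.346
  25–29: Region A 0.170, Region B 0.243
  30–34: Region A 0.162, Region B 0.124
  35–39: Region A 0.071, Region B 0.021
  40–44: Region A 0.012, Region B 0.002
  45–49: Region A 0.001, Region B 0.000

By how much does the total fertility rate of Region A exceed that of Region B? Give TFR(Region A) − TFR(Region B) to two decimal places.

-1.80

Region A:
  Sum of ASFRs = 0.032 + 0.098 + 0.170 + 0.162 + 0.071 + 0.012 + 0.001 = 0.546
  TFR = 5 × 0.546 = 2.73
Region B:
  Sum of ASFRs = 0.170 + 0.346 + 0.243 + 0.124 + 0.021 + 0.002 + 0.000 = 0.906
  TFR = 5 × 0.906 = 4.53
Difference = 2.73 − 4.53 = -1.8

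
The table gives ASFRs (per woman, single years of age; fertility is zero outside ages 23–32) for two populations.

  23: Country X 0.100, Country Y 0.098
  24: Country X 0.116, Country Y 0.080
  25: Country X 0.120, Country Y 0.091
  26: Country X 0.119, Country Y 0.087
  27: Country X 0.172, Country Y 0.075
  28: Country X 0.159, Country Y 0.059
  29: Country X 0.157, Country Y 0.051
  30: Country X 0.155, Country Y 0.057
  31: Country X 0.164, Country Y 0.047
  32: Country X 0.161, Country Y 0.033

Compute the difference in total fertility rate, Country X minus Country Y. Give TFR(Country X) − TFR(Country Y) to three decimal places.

Country X:
  Sum of ASFRs = 0.100 + 0.116 + 0.120 + 0.119 + 0.172 + 0.159 + 0.157 + 0.155 + 0.164 + 0.161 = 1.423
  TFR = 1.423
Country Y:
  Sum of ASFRs = 0.098 + 0.080 + 0.091 + 0.087 + 0.075 + 0.059 + 0.051 + 0.057 + 0.047 + 0.033 = 0.678
  TFR = 0.678
Difference = 1.423 − 0.678 = 0.745

0.745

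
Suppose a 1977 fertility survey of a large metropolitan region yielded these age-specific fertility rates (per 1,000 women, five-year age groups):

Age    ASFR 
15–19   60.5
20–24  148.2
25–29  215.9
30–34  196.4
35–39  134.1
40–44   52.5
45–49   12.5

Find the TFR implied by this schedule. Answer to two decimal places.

Sum of ASFRs = 60.5 + 148.2 + 215.9 + 196.4 + 134.1 + 52.5 + 12.5 = 820.1
TFR = 5 × 820.1 / 1000 = 4.1005

4.10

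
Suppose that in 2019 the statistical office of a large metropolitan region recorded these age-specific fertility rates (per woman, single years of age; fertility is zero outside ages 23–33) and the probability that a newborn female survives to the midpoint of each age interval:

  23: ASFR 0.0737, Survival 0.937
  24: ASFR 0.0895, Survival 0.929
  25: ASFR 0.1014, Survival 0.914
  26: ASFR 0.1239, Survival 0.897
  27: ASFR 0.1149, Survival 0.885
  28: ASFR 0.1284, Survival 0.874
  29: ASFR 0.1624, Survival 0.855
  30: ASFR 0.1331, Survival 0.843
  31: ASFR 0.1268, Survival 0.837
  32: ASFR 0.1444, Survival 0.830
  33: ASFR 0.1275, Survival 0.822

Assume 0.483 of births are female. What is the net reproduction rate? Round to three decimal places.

0.556

Proportion female at birth = 0.483.
Weighting each age-specific rate by interval width and survival:
  23: 1 × 0.0737 × 0.937 = 0.06906
  24: 1 × 0.0895 × 0.929 = 0.08315
  25: 1 × 0.1014 × 0.914 = 0.09268
  26: 1 × 0.1239 × 0.897 = 0.11114
  27: 1 × 0.1149 × 0.885 = 0.10169
  28: 1 × 0.1284 × 0.874 = 0.11222
  29: 1 × 0.1624 × 0.855 = 0.13885
  30: 1 × 0.1331 × 0.843 = 0.11220
  31: 1 × 0.1268 × 0.837 = 0.10613
  32: 1 × 0.1444 × 0.830 = 0.11985
  33: 1 × 0.1275 × 0.822 = 0.10481
Sum = 1.15178
NRR = 0.483 × 1.15178 = 0.55631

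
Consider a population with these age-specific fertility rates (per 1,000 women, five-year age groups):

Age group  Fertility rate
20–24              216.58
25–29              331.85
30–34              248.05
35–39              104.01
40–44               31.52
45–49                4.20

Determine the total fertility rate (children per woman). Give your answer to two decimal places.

4.68

Sum of ASFRs = 216.58 + 331.85 + 248.05 + 104.01 + 31.52 + 4.20 = 936.21
TFR = 5 × 936.21 / 1000 = 4.68105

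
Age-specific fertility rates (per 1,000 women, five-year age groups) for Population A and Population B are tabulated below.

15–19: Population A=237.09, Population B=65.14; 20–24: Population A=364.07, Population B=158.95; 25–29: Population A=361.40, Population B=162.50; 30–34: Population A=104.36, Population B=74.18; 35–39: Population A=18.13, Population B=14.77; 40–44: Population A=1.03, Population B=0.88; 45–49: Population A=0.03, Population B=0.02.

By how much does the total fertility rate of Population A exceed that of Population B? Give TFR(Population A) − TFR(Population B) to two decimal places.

Population A:
  Sum of ASFRs = 237.09 + 364.07 + 361.40 + 104.36 + 18.13 + 1.03 + 0.03 = 1086.11
  TFR = 5 × 1086.11 / 1000 = 5.43055
Population B:
  Sum of ASFRs = 65.14 + 158.95 + 162.50 + 74.18 + 14.77 + 0.88 + 0.02 = 476.44
  TFR = 5 × 476.44 / 1000 = 2.3822
Difference = 5.43055 − 2.3822 = 3.04835

3.05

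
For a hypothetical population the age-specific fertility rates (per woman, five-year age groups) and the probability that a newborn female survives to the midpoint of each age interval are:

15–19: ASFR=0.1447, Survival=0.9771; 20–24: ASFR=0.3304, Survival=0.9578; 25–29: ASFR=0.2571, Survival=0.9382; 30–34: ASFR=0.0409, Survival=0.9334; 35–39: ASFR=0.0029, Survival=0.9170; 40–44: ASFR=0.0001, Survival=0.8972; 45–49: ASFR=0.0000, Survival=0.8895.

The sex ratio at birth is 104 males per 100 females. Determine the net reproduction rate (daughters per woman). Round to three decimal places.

Proportion female at birth = 100 / (100 + 104) = 0.49020.
Survival-weighted fertility by age (5·fₓ·Sₓ):
  15–19: 5 × 0.1447 × 0.9771 = 0.70693
  20–24: 5 × 0.3304 × 0.9578 = 1.58229
  25–29: 5 × 0.2571 × 0.9382 = 1.20606
  30–34: 5 × 0.0409 × 0.9334 = 0.19088
  35–39: 5 × 0.0029 × 0.9170 = 0.01330
  40–44: 5 × 0.0001 × 0.8972 = 0.00045
  45–49: 5 × 0.0000 × 0.8895 = 0.00000
Sum = 3.69991
NRR = 0.49020 × 3.69991 = 1.81370

1.814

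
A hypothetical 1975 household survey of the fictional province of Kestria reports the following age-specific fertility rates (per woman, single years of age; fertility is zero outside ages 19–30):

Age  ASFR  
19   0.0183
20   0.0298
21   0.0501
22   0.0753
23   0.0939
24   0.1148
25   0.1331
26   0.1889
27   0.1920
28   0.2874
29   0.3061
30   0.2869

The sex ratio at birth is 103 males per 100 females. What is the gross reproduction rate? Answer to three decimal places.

0.875

Proportion female at birth = 100 / (100 + 103) = 0.49261.
Sum of ASFRs = 0.0183 + 0.0298 + 0.0501 + 0.0753 + 0.0939 + 0.1148 + 0.1331 + 0.1889 + 0.1920 + 0.2874 + 0.3061 + 0.2869 = 1.7766
TFR = 1.7766
GRR = 0.49261 × 1.7766 = 0.87517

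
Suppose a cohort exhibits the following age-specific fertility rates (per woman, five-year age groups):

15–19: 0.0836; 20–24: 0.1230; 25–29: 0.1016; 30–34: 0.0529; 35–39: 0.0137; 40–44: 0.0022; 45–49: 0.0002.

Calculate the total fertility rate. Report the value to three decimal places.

1.886

Sum of ASFRs = 0.0836 + 0.1230 + 0.1016 + 0.0529 + 0.0137 + 0.0022 + 0.0002 = 0.3772
TFR = 5 × 0.3772 = 1.886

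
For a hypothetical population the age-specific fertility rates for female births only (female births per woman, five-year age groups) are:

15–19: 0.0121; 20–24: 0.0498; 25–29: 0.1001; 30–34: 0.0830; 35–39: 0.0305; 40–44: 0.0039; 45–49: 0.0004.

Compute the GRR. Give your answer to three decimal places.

Sum of female ASFRs = 0.0121 + 0.0498 + 0.1001 + 0.0830 + 0.0305 + 0.0039 + 0.0004 = 0.2798
GRR = 5 × 0.2798 = 1.399

1.399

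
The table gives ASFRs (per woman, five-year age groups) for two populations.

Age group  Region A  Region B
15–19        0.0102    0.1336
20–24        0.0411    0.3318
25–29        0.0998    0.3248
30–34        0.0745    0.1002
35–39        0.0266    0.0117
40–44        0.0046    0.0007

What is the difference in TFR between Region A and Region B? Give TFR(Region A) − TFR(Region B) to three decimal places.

Region A:
  Sum of ASFRs = 0.0102 + 0.0411 + 0.0998 + 0.0745 + 0.0266 + 0.0046 = 0.2568
  TFR = 5 × 0.2568 = 1.284
Region B:
  Sum of ASFRs = 0.1336 + 0.3318 + 0.3248 + 0.1002 + 0.0117 + 0.0007 = 0.9028
  TFR = 5 × 0.9028 = 4.514
Difference = 1.284 − 4.514 = -3.23

-3.230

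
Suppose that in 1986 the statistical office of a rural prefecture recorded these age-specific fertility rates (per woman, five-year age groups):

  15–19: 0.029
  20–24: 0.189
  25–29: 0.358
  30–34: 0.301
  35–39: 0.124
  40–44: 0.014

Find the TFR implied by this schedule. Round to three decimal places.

Sum of ASFRs = 0.029 + 0.189 + 0.358 + 0.301 + 0.124 + 0.014 = 1.015
TFR = 5 × 1.015 = 5.075

5.075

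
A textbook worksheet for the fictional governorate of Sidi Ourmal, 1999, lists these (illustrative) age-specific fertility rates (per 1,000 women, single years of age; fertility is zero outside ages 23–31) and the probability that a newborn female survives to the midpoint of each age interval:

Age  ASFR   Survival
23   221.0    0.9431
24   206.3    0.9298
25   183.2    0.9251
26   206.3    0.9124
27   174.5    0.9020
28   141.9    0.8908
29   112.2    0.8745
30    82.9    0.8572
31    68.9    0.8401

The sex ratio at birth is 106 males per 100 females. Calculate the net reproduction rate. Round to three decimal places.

0.616

Proportion female at birth = 100 / (100 + 106) = 0.48544.
Survival-weighted fertility by age (1·fₓ·Sₓ):
  23: 1 × 221.0/1000 × 0.9431 = 0.20843
  24: 1 × 206.3/1000 × 0.9298 = 0.19182
  25: 1 × 183.2/1000 × 0.9251 = 0.16948
  26: 1 × 206.3/1000 × 0.9124 = 0.18823
  27: 1 × 174.5/1000 × 0.9020 = 0.15740
  28: 1 × 141.9/1000 × 0.8908 = 0.12640
  29: 1 × 112.2/1000 × 0.8745 = 0.09812
  30: 1 × 82.9/1000 × 0.8572 = 0.07106
  31: 1 × 68.9/1000 × 0.8401 = 0.05788
Sum = 1.26882
NRR = 0.48544 × 1.26882 = 0.61594
With NRR below 1 the population is below replacement fertility.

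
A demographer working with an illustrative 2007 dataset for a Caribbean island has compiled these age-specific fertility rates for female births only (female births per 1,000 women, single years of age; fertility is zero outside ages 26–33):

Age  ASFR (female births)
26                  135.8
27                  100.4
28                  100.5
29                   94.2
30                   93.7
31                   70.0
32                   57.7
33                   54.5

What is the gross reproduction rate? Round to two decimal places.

Sum of female ASFRs = 135.8 + 100.4 + 100.5 + 94.2 + 93.7 + 70.0 + 57.7 + 54.5 = 706.8
GRR = 706.8 / 1000 = 0.7068

0.71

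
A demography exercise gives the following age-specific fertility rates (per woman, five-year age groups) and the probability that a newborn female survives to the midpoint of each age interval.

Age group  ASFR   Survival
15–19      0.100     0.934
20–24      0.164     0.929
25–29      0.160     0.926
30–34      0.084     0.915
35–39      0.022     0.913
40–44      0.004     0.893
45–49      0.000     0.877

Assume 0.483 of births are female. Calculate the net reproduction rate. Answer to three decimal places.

Proportion female at birth = 0.483.
Per-age-group product (5 × ASFR × survival probability):
  15–19: 5 × 0.100 × 0.934 = 0.46700
  20–24: 5 × 0.164 × 0.929 = 0.76178
  25–29: 5 × 0.160 × 0.926 = 0.74080
  30–34: 5 × 0.084 × 0.915 = 0.38430
  35–39: 5 × 0.022 × 0.913 = 0.10043
  40–44: 5 × 0.004 × 0.893 = 0.01786
  45–49: 5 × 0.000 × 0.877 = 0.00000
Sum = 2.47217
NRR = 0.483 × 2.47217 = 1.19406
NRR > 1, so each generation more than replaces itself.

1.194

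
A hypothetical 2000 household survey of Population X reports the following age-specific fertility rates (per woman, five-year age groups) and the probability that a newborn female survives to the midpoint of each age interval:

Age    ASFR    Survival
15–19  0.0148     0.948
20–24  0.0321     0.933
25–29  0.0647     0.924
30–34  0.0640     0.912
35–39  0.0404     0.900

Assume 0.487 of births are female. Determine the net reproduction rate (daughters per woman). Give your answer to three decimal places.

Proportion female at birth = 0.487.
Each age group contributes 5 × ASFR × survival:
  15–19: 5 × 0.0148 × 0.948 = 0.07015
  20–24: 5 × 0.0321 × 0.933 = 0.14975
  25–29: 5 × 0.0647 × 0.924 = 0.29891
  30–34: 5 × 0.0640 × 0.912 = 0.29184
  35–39: 5 × 0.0404 × 0.900 = 0.18180
Sum = 0.99245
NRR = 0.487 × 0.99245 = 0.48332

0.483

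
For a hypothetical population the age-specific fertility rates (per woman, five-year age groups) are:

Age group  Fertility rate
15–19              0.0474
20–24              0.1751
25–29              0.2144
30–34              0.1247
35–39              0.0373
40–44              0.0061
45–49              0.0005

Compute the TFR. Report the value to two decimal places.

3.03

Sum of ASFRs = 0.0474 + 0.1751 + 0.2144 + 0.1247 + 0.0373 + 0.0061 + 0.0005 = 0.6055
TFR = 5 × 0.6055 = 3.0275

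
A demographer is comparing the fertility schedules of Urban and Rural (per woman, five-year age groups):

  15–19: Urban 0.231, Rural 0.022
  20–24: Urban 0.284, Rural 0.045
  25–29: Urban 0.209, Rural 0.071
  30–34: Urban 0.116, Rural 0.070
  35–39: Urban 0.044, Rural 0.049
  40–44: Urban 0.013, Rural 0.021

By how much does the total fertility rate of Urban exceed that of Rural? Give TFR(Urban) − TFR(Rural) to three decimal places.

Urban:
  Sum of ASFRs = 0.231 + 0.284 + 0.209 + 0.116 + 0.044 + 0.013 = 0.897
  TFR = 5 × 0.897 = 4.485
Rural:
  Sum of ASFRs = 0.022 + 0.045 + 0.071 + 0.070 + 0.049 + 0.021 = 0.278
  TFR = 5 × 0.278 = 1.39
Difference = 4.485 − 1.39 = 3.095

3.095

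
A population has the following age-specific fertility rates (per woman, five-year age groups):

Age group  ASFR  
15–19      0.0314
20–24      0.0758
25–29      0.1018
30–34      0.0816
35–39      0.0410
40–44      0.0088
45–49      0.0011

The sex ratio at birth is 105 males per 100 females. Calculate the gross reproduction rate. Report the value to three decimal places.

0.833

Proportion female at birth = 100 / (100 + 105) = 0.48780.
Sum of ASFRs = 0.0314 + 0.0758 + 0.1018 + 0.0816 + 0.0410 + 0.0088 + 0.0011 = 0.3415
TFR = 5 × 0.3415 = 1.7075
GRR = 0.48780 × 1.7075 = 0.83292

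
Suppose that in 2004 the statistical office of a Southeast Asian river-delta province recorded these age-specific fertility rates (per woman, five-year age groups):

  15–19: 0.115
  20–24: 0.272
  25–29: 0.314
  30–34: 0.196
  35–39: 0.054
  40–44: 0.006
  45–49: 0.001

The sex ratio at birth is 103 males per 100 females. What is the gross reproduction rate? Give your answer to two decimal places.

Proportion female at birth = 100 / (100 + 103) = 0.49261.
Sum of ASFRs = 0.115 + 0.272 + 0.314 + 0.196 + 0.054 + 0.006 + 0.001 = 0.958
TFR = 5 × 0.958 = 4.79
GRR = 0.49261 × 4.79 = 2.35960

2.36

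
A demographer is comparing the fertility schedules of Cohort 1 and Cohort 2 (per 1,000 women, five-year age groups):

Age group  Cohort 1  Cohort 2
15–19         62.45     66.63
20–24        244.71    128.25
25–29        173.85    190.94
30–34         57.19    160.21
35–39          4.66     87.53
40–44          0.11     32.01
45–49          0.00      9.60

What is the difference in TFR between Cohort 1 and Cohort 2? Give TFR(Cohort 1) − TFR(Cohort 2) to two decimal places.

-0.66

Cohort 1:
  Sum of ASFRs = 62.45 + 244.71 + 173.85 + 57.19 + 4.66 + 0.11 + 0.00 = 542.97
  TFR = 5 × 542.97 / 1000 = 2.71485
Cohort 2:
  Sum of ASFRs = 66.63 + 128.25 + 190.94 + 160.21 + 87.53 + 32.01 + 9.60 = 675.17
  TFR = 5 × 675.17 / 1000 = 3.37585
Difference = 2.71485 − 3.37585 = -0.661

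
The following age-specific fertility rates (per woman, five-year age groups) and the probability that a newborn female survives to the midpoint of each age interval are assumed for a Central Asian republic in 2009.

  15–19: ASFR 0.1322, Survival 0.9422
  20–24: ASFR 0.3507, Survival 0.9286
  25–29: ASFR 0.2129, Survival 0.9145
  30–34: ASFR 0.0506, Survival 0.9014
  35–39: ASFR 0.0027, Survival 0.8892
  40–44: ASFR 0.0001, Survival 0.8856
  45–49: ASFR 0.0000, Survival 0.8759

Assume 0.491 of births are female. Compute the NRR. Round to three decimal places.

Proportion female at birth = 0.491.
Per-age-group product (5 × ASFR × survival probability):
  15–19: 5 × 0.1322 × 0.9422 = 0.62279
  20–24: 5 × 0.3507 × 0.9286 = 1.62830
  25–29: 5 × 0.2129 × 0.9145 = 0.97349
  30–34: 5 × 0.0506 × 0.9014 = 0.22805
  35–39: 5 × 0.0027 × 0.8892 = 0.01200
  40–44: 5 × 0.0001 × 0.8856 = 0.00044
  45–49: 5 × 0.0000 × 0.8759 = 0.00000
Sum = 3.46507
NRR = 0.491 × 3.46507 = 1.70135
NRR > 1, so each generation more than replaces itself.

1.701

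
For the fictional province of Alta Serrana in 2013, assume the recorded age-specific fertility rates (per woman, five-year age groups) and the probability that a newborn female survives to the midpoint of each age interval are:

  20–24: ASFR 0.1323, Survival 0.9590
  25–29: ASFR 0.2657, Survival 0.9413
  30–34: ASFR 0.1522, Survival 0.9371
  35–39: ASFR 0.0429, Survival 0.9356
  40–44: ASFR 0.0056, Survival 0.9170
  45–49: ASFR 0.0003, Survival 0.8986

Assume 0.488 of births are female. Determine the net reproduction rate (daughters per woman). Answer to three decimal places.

1.379

Proportion female at birth = 0.488.
Each age group contributes 5 × ASFR × survival:
  20–24: 5 × 0.1323 × 0.9590 = 0.63438
  25–29: 5 × 0.2657 × 0.9413 = 1.25052
  30–34: 5 × 0.1522 × 0.9371 = 0.71313
  35–39: 5 × 0.0429 × 0.9356 = 0.20069
  40–44: 5 × 0.0056 × 0.9170 = 0.02568
  45–49: 5 × 0.0003 × 0.8986 = 0.00135
Sum = 2.82575
NRR = 0.488 × 2.82575 = 1.37897
An NRR exceeding 1 indicates intrinsic growth under these rates.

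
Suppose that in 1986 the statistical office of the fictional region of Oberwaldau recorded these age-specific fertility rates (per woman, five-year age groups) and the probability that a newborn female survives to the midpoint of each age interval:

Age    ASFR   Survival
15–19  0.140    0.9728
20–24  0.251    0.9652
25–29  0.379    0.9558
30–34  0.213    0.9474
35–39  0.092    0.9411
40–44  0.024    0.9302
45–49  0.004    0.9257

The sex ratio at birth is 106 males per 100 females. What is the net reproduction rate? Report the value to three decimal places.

Proportion female at birth = 100 / (100 + 106) = 0.48544.
Each age group contributes 5 × ASFR × survival:
  15–19: 5 × 0.140 × 0.9728 = 0.68096
  20–24: 5 × 0.251 × 0.9652 = 1.21133
  25–29: 5 × 0.379 × 0.9558 = 1.81124
  30–34: 5 × 0.213 × 0.9474 = 1.00898
  35–39: 5 × 0.092 × 0.9411 = 0.43291
  40–44: 5 × 0.024 × 0.9302 = 0.11162
  45–49: 5 × 0.004 × 0.9257 = 0.01851
Sum = 5.27555
NRR = 0.48544 × 5.27555 = 2.56096

2.561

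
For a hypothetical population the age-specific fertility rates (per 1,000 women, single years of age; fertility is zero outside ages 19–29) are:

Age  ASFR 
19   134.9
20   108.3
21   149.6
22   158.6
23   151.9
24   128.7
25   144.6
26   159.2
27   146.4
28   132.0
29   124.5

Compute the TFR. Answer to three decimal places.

Sum of ASFRs = 134.9 + 108.3 + 149.6 + 158.6 + 151.9 + 128.7 + 144.6 + 159.2 + 146.4 + 132.0 + 124.5 = 1538.7
TFR = 1538.7 / 1000 = 1.5387

1.539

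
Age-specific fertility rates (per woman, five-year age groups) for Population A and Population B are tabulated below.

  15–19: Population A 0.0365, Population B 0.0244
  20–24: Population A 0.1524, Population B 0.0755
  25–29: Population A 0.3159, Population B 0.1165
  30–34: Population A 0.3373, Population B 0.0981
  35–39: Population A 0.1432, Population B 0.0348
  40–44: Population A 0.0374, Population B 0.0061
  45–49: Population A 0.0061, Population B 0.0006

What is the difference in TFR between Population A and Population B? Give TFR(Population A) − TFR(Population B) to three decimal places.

3.364

Population A:
  Sum of ASFRs = 0.0365 + 0.1524 + 0.3159 + 0.3373 + 0.1432 + 0.0374 + 0.0061 = 1.0288
  TFR = 5 × 1.0288 = 5.144
Population B:
  Sum of ASFRs = 0.0244 + 0.0755 + 0.1165 + 0.0981 + 0.0348 + 0.0061 + 0.0006 = 0.3560
  TFR = 5 × 0.3560 = 1.78
Difference = 5.144 − 1.78 = 3.364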